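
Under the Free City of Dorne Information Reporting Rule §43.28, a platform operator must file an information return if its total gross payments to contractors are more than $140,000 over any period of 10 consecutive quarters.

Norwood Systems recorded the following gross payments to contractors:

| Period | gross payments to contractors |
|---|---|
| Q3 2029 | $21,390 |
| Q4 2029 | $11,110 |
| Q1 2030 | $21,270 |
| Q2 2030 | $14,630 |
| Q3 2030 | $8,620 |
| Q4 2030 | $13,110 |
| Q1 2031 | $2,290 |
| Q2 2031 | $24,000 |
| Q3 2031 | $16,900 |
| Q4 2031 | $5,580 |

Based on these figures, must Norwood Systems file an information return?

Total gross payments to contractors: $21,390 + $11,110 + $21,270 + $14,630 + $8,620 + $13,110 + $2,290 + $24,000 + $16,900 + $5,580 = $138,900.
$138,900 ≤ $140,000, so the threshold is not exceeded.

No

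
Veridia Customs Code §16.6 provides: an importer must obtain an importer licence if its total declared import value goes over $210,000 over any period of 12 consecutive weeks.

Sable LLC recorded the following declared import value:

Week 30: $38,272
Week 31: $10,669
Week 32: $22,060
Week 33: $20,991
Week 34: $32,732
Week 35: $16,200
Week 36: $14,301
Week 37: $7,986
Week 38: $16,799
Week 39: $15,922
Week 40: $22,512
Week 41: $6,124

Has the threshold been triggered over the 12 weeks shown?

Total declared import value: $38,272 + $10,669 + $22,060 + $20,991 + $32,732 + $16,200 + $14,301 + $7,986 + $16,799 + $15,922 + $22,512 + $6,124 = $224,568.
$224,568 > $210,000, so the threshold is exceeded.

Yes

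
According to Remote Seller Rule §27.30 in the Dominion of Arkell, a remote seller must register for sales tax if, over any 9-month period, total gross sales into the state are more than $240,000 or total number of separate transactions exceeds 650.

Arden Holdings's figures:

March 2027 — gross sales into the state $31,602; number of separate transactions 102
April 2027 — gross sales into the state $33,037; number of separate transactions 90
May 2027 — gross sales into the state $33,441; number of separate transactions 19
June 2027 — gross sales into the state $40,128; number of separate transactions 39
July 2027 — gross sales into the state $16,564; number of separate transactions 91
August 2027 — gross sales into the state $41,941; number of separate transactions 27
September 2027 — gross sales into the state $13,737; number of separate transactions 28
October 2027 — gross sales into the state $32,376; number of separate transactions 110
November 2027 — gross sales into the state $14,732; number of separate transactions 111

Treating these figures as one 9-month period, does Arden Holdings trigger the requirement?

Total gross sales into the state: $31,602 + $33,037 + $33,441 + $40,128 + $16,564 + $41,941 + $13,737 + $32,376 + $14,732 = $257,558 (> $240,000).
Total number of separate transactions: 102 + 90 + 19 + 39 + 91 + 27 + 28 + 110 + 111 = 617 (≤ 650).
The test is 'or': at least one threshold is exceeded.

Yes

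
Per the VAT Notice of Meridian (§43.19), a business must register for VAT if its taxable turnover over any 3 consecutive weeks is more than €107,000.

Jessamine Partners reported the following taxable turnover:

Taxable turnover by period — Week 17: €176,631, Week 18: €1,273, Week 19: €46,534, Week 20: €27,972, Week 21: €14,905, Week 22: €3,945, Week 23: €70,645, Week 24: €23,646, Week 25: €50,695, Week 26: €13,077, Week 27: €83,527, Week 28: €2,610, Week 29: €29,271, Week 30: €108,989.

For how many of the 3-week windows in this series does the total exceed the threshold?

5

Week 17–Week 19: €176,631 + €1,273 + €46,534 = €224,438 (over)
Week 18–Week 20: €1,273 + €46,534 + €27,972 = €75,779 (under)
Week 19–Week 21: €46,534 + €27,972 + €14,905 = €89,411 (under)
Week 20–Week 22: €27,972 + €14,905 + €3,945 = €46,822 (under)
Week 21–Week 23: €14,905 + €3,945 + €70,645 = €89,495 (under)
Week 22–Week 24: €3,945 + €70,645 + €23,646 = €98,236 (under)
Week 23–Week 25: €70,645 + €23,646 + €50,695 = €144,986 (over)
Week 24–Week 26: €23,646 + €50,695 + €13,077 = €87,418 (under)
Week 25–Week 27: €50,695 + €13,077 + €83,527 = €147,299 (over)
Week 26–Week 28: €13,077 + €83,527 + €2,610 = €99,214 (under)
Week 27–Week 29: €83,527 + €2,610 + €29,271 = €115,408 (over)
Week 28–Week 30: €2,610 + €29,271 + €108,989 = €140,870 (over)
5 windows exceed the threshold.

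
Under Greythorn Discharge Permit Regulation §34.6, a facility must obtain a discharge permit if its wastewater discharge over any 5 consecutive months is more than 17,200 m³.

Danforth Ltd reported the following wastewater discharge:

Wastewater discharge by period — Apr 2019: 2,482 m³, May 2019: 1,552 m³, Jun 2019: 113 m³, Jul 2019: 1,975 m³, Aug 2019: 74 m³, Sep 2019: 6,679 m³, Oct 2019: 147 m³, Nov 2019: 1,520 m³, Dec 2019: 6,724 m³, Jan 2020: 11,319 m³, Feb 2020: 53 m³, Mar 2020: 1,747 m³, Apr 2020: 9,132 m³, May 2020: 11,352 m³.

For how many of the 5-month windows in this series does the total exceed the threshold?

5

Apr 2019–Aug 2019: 2,482 m³ + 1,552 m³ + 113 m³ + 1,975 m³ + 74 m³ = 6,196 m³ (under)
May 2019–Sep 2019: 1,552 m³ + 113 m³ + 1,975 m³ + 74 m³ + 6,679 m³ = 10,393 m³ (under)
Jun 2019–Oct 2019: 113 m³ + 1,975 m³ + 74 m³ + 6,679 m³ + 147 m³ = 8,988 m³ (under)
Jul 2019–Nov 2019: 1,975 m³ + 74 m³ + 6,679 m³ + 147 m³ + 1,520 m³ = 10,395 m³ (under)
Aug 2019–Dec 2019: 74 m³ + 6,679 m³ + 147 m³ + 1,520 m³ + 6,724 m³ = 15,144 m³ (under)
Sep 2019–Jan 2020: 6,679 m³ + 147 m³ + 1,520 m³ + 6,724 m³ + 11,319 m³ = 26,389 m³ (over)
Oct 2019–Feb 2020: 147 m³ + 1,520 m³ + 6,724 m³ + 11,319 m³ + 53 m³ = 19,763 m³ (over)
Nov 2019–Mar 2020: 1,520 m³ + 6,724 m³ + 11,319 m³ + 53 m³ + 1,747 m³ = 21,363 m³ (over)
Dec 2019–Apr 2020: 6,724 m³ + 11,319 m³ + 53 m³ + 1,747 m³ + 9,132 m³ = 28,975 m³ (over)
Jan 2020–May 2020: 11,319 m³ + 53 m³ + 1,747 m³ + 9,132 m³ + 11,352 m³ = 33,603 m³ (over)
5 windows exceed the threshold.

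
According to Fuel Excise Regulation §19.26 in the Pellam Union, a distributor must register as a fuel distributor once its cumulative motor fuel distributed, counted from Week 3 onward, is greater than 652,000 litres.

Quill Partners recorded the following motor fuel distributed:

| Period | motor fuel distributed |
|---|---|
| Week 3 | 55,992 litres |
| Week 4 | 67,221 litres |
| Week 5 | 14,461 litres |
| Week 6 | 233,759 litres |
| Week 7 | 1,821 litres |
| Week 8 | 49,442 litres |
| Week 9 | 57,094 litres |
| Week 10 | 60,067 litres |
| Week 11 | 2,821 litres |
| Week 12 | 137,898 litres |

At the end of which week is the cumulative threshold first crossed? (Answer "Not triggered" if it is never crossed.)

Week 12

Through Week 3: 55,992 litres
Through Week 4: 123,213 litres
Through Week 5: 137,674 litres
Through Week 6: 371,433 litres
Through Week 7: 373,254 litres
Through Week 8: 422,696 litres
Through Week 9: 479,790 litres
Through Week 10: 539,857 litres
Through Week 11: 542,678 litres
Through Week 12: 680,576 litres ← exceeds threshold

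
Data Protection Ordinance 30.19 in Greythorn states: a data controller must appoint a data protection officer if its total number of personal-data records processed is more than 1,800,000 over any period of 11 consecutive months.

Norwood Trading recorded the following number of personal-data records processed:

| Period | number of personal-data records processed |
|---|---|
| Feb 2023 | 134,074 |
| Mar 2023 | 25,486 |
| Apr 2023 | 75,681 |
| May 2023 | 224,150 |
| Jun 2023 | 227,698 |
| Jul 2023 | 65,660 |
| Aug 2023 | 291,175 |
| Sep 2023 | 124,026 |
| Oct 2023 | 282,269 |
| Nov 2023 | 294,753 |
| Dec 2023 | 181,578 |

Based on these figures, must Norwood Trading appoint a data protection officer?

Total number of personal-data records processed: 134,074 + 25,486 + 75,681 + 224,150 + 227,698 + 65,660 + 291,175 + 124,026 + 282,269 + 294,753 + 181,578 = 1,926,550.
1,926,550 > 1,800,000, so the threshold is exceeded.

Yes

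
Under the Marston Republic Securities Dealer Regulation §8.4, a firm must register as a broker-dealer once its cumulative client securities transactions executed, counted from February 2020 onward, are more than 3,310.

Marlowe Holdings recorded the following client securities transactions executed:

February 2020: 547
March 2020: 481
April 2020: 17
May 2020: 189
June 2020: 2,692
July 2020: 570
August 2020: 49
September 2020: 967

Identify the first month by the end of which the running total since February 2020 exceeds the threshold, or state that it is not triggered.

Through February 2020: 547
Through March 2020: 1,028
Through April 2020: 1,045
Through May 2020: 1,234
Through June 2020: 3,926 ← exceeds threshold

June 2020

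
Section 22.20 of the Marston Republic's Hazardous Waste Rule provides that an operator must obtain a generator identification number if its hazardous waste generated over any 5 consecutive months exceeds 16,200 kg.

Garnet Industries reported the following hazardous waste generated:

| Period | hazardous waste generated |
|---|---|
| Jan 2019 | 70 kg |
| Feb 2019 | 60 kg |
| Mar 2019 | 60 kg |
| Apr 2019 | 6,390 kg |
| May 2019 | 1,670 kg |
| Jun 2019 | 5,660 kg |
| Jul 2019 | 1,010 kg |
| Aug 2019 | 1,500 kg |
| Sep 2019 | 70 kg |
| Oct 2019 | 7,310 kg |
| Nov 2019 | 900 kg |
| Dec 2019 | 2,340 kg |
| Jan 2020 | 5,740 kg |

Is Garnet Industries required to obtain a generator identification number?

Jan 2019–May 2019: 70 kg + 60 kg + 60 kg + 6,390 kg + 1,670 kg = 8,250 kg (under)
Feb 2019–Jun 2019: 60 kg + 60 kg + 6,390 kg + 1,670 kg + 5,660 kg = 13,840 kg (under)
Mar 2019–Jul 2019: 60 kg + 6,390 kg + 1,670 kg + 5,660 kg + 1,010 kg = 14,790 kg (under)
Apr 2019–Aug 2019: 6,390 kg + 1,670 kg + 5,660 kg + 1,010 kg + 1,500 kg = 16,230 kg (over)
May 2019–Sep 2019: 1,670 kg + 5,660 kg + 1,010 kg + 1,500 kg + 70 kg = 9,910 kg (under)
Jun 2019–Oct 2019: 5,660 kg + 1,010 kg + 1,500 kg + 70 kg + 7,310 kg = 15,550 kg (under)
Jul 2019–Nov 2019: 1,010 kg + 1,500 kg + 70 kg + 7,310 kg + 900 kg = 10,790 kg (under)
Aug 2019–Dec 2019: 1,500 kg + 70 kg + 7,310 kg + 900 kg + 2,340 kg = 12,120 kg (under)
Sep 2019–Jan 2020: 70 kg + 7,310 kg + 900 kg + 2,340 kg + 5,740 kg = 16,360 kg (over)
At least one window exceeds 16,200 kg.

Yes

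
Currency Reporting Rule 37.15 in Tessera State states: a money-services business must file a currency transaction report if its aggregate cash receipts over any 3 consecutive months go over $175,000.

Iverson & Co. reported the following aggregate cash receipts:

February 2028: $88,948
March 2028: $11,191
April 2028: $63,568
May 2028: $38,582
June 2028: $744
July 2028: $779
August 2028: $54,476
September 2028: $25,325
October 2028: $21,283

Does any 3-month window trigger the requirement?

February 2028–April 2028: $88,948 + $11,191 + $63,568 = $163,707 (under)
March 2028–May 2028: $11,191 + $63,568 + $38,582 = $113,341 (under)
April 2028–June 2028: $63,568 + $38,582 + $744 = $102,894 (under)
May 2028–July 2028: $38,582 + $744 + $779 = $40,105 (under)
June 2028–August 2028: $744 + $779 + $54,476 = $55,999 (under)
July 2028–September 2028: $779 + $54,476 + $25,325 = $80,580 (under)
August 2028–October 2028: $54,476 + $25,325 + $21,283 = $101,084 (under)
No window exceeds $175,000.

No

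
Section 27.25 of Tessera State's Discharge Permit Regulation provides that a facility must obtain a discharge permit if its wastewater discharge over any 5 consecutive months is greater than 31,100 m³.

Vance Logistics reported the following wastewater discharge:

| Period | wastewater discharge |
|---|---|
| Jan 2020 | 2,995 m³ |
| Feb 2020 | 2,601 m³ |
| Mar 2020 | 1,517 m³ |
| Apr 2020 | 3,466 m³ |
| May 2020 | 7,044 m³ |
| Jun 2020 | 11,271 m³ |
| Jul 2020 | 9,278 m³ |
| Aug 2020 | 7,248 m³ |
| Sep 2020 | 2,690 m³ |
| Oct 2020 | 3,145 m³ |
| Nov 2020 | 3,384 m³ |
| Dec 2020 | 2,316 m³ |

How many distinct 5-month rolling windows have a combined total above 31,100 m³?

4

Jan 2020–May 2020: 2,995 m³ + 2,601 m³ + 1,517 m³ + 3,466 m³ + 7,044 m³ = 17,623 m³ (under)
Feb 2020–Jun 2020: 2,601 m³ + 1,517 m³ + 3,466 m³ + 7,044 m³ + 11,271 m³ = 25,899 m³ (under)
Mar 2020–Jul 2020: 1,517 m³ + 3,466 m³ + 7,044 m³ + 11,271 m³ + 9,278 m³ = 32,576 m³ (over)
Apr 2020–Aug 2020: 3,466 m³ + 7,044 m³ + 11,271 m³ + 9,278 m³ + 7,248 m³ = 38,307 m³ (over)
May 2020–Sep 2020: 7,044 m³ + 11,271 m³ + 9,278 m³ + 7,248 m³ + 2,690 m³ = 37,531 m³ (over)
Jun 2020–Oct 2020: 11,271 m³ + 9,278 m³ + 7,248 m³ + 2,690 m³ + 3,145 m³ = 33,632 m³ (over)
Jul 2020–Nov 2020: 9,278 m³ + 7,248 m³ + 2,690 m³ + 3,145 m³ + 3,384 m³ = 25,745 m³ (under)
Aug 2020–Dec 2020: 7,248 m³ + 2,690 m³ + 3,145 m³ + 3,384 m³ + 2,316 m³ = 18,783 m³ (under)
4 windows exceed the threshold.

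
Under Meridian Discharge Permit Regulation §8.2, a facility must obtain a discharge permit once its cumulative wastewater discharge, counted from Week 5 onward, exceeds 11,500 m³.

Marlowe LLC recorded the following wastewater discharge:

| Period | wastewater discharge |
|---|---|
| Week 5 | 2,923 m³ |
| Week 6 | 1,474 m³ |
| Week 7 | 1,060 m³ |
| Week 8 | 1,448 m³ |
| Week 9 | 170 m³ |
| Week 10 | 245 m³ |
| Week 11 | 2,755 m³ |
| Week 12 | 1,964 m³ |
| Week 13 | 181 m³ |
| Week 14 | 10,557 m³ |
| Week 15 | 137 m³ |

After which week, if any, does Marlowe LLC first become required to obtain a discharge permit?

Week 12

Through Week 5: 2,923 m³
Through Week 6: 4,397 m³
Through Week 7: 5,457 m³
Through Week 8: 6,905 m³
Through Week 9: 7,075 m³
Through Week 10: 7,320 m³
Through Week 11: 10,075 m³
Through Week 12: 12,039 m³ ← exceeds threshold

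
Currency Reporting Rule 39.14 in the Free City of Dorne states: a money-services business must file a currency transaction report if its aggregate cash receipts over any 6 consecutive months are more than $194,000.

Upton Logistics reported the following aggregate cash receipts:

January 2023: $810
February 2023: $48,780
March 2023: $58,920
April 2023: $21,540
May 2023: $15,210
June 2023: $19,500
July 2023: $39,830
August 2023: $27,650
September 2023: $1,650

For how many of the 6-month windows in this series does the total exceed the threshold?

January 2023–June 2023: $810 + $48,780 + $58,920 + $21,540 + $15,210 + $19,500 = $164,760 (under)
February 2023–July 2023: $48,780 + $58,920 + $21,540 + $15,210 + $19,500 + $39,830 = $203,780 (over)
March 2023–August 2023: $58,920 + $21,540 + $15,210 + $19,500 + $39,830 + $27,650 = $182,650 (under)
April 2023–September 2023: $21,540 + $15,210 + $19,500 + $39,830 + $27,650 + $1,650 = $125,380 (under)
1 window exceeds the threshold.

1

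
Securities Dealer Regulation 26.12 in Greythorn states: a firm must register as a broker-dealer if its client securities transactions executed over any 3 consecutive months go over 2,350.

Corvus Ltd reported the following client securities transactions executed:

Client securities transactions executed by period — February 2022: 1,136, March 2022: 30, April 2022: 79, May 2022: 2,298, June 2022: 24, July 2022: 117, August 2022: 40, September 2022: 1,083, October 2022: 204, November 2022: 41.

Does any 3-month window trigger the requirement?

Yes

February 2022–April 2022: 1,136 + 30 + 79 = 1,245 (under)
March 2022–May 2022: 30 + 79 + 2,298 = 2,407 (over)
April 2022–June 2022: 79 + 2,298 + 24 = 2,401 (over)
May 2022–July 2022: 2,298 + 24 + 117 = 2,439 (over)
June 2022–August 2022: 24 + 117 + 40 = 181 (under)
July 2022–September 2022: 117 + 40 + 1,083 = 1,240 (under)
August 2022–October 2022: 40 + 1,083 + 204 = 1,327 (under)
September 2022–November 2022: 1,083 + 204 + 41 = 1,328 (under)
At least one window exceeds 2,350.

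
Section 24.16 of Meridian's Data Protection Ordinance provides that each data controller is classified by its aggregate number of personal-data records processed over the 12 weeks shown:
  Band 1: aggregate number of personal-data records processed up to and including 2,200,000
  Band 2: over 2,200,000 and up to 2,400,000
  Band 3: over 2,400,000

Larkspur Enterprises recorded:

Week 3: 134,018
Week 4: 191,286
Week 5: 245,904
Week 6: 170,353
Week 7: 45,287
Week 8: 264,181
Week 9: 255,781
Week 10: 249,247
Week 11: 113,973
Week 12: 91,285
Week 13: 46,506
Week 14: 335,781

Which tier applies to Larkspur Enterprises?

Aggregate number of personal-data records processed: 134,018 + 191,286 + 245,904 + 170,353 + 45,287 + 264,181 + 255,781 + 249,247 + 113,973 + 91,285 + 46,506 + 335,781 = 2,143,602.
2,143,602 ≤ 2,200,000, so Band 1 applies.

Band 1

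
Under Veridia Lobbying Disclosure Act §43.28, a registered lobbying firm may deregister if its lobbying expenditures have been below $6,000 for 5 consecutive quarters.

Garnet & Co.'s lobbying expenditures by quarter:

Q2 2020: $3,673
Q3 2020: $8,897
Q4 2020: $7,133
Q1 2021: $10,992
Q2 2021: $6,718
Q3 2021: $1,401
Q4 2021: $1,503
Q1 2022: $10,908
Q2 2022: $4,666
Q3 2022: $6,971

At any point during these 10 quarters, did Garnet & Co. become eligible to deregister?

Quarters below $6,000: Q2 2020, Q3 2021, Q4 2021, Q2 2022.
Longest run of consecutive quarters below the threshold: 2.
2 < 5, so Garnet & Co. never became eligible.

No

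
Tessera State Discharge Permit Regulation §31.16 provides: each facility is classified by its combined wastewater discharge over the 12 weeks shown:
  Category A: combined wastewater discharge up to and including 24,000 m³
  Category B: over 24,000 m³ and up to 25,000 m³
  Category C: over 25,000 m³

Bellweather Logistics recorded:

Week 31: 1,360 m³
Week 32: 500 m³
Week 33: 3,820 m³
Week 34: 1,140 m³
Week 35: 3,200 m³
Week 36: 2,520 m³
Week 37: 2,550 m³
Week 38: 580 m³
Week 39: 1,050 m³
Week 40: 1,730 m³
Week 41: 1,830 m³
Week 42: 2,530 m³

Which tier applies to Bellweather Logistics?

Category A

Combined wastewater discharge: 1,360 m³ + 500 m³ + 3,820 m³ + 1,140 m³ + 3,200 m³ + 2,520 m³ + 2,550 m³ + 580 m³ + 1,050 m³ + 1,730 m³ + 1,830 m³ + 2,530 m³ = 22,810 m³.
22,810 m³ ≤ 24,000 m³, so Category A applies.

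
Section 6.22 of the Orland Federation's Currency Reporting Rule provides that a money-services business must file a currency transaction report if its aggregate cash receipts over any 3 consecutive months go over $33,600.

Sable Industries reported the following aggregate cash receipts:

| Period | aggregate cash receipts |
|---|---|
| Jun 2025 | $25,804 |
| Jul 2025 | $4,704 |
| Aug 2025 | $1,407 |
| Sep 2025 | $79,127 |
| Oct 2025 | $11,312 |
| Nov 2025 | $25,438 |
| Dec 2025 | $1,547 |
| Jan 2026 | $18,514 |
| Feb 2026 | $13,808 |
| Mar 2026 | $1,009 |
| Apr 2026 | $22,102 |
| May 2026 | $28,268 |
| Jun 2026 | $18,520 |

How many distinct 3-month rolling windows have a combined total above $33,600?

Jun 2025–Aug 2025: $25,804 + $4,704 + $1,407 = $31,915 (under)
Jul 2025–Sep 2025: $4,704 + $1,407 + $79,127 = $85,238 (over)
Aug 2025–Oct 2025: $1,407 + $79,127 + $11,312 = $91,846 (over)
Sep 2025–Nov 2025: $79,127 + $11,312 + $25,438 = $115,877 (over)
Oct 2025–Dec 2025: $11,312 + $25,438 + $1,547 = $38,297 (over)
Nov 2025–Jan 2026: $25,438 + $1,547 + $18,514 = $45,499 (over)
Dec 2025–Feb 2026: $1,547 + $18,514 + $13,808 = $33,869 (over)
Jan 2026–Mar 2026: $18,514 + $13,808 + $1,009 = $33,331 (under)
Feb 2026–Apr 2026: $13,808 + $1,009 + $22,102 = $36,919 (over)
Mar 2026–May 2026: $1,009 + $22,102 + $28,268 = $51,379 (over)
Apr 2026–Jun 2026: $22,102 + $28,268 + $18,520 = $68,890 (over)
9 windows exceed the threshold.

9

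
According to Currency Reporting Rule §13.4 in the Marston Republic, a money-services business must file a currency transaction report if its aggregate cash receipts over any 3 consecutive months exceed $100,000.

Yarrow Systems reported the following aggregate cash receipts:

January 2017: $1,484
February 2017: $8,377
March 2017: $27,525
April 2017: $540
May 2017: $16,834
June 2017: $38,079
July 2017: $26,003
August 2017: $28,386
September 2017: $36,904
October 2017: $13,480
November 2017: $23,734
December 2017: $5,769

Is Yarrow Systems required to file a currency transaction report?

No

January 2017–March 2017: $1,484 + $8,377 + $27,525 = $37,386 (under)
February 2017–April 2017: $8,377 + $27,525 + $540 = $36,442 (under)
March 2017–May 2017: $27,525 + $540 + $16,834 = $44,899 (under)
April 2017–June 2017: $540 + $16,834 + $38,079 = $55,453 (under)
May 2017–July 2017: $16,834 + $38,079 + $26,003 = $80,916 (under)
June 2017–August 2017: $38,079 + $26,003 + $28,386 = $92,468 (under)
July 2017–September 2017: $26,003 + $28,386 + $36,904 = $91,293 (under)
August 2017–October 2017: $28,386 + $36,904 + $13,480 = $78,770 (under)
September 2017–November 2017: $36,904 + $13,480 + $23,734 = $74,118 (under)
October 2017–December 2017: $13,480 + $23,734 + $5,769 = $42,983 (under)
No window exceeds $100,000.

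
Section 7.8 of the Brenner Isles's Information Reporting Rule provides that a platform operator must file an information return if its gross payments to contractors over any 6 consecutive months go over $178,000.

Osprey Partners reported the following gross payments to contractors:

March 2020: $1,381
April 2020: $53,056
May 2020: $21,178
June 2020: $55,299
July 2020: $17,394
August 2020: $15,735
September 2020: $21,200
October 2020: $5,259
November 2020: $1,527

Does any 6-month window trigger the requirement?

Yes

March 2020–August 2020: $1,381 + $53,056 + $21,178 + $55,299 + $17,394 + $15,735 = $164,043 (under)
April 2020–September 2020: $53,056 + $21,178 + $55,299 + $17,394 + $15,735 + $21,200 = $183,862 (over)
May 2020–October 2020: $21,178 + $55,299 + $17,394 + $15,735 + $21,200 + $5,259 = $136,065 (under)
June 2020–November 2020: $55,299 + $17,394 + $15,735 + $21,200 + $5,259 + $1,527 = $116,414 (under)
At least one window exceeds $178,000.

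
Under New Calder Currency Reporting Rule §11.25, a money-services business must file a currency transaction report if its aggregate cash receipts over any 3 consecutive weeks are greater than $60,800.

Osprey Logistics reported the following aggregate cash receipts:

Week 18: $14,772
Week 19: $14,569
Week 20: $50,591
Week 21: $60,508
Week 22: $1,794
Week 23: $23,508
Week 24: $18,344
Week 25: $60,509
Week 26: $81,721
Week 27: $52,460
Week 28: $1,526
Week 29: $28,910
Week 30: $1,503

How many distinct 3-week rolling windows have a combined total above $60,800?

9

Week 18–Week 20: $14,772 + $14,569 + $50,591 = $79,932 (over)
Week 19–Week 21: $14,569 + $50,591 + $60,508 = $125,668 (over)
Week 20–Week 22: $50,591 + $60,508 + $1,794 = $112,893 (over)
Week 21–Week 23: $60,508 + $1,794 + $23,508 = $85,810 (over)
Week 22–Week 24: $1,794 + $23,508 + $18,344 = $43,646 (under)
Week 23–Week 25: $23,508 + $18,344 + $60,509 = $102,361 (over)
Week 24–Week 26: $18,344 + $60,509 + $81,721 = $160,574 (over)
Week 25–Week 27: $60,509 + $81,721 + $52,460 = $194,690 (over)
Week 26–Week 28: $81,721 + $52,460 + $1,526 = $135,707 (over)
Week 27–Week 29: $52,460 + $1,526 + $28,910 = $82,896 (over)
Week 28–Week 30: $1,526 + $28,910 + $1,503 = $31,939 (under)
9 windows exceed the threshold.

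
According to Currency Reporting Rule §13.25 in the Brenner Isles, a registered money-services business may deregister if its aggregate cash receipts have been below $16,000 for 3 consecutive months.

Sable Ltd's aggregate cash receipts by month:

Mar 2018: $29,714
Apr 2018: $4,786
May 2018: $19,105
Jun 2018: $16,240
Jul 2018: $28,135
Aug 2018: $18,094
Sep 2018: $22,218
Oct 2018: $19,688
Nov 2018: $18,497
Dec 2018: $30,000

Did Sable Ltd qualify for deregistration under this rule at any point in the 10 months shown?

Months below $16,000: Apr 2018.
Longest run of consecutive months below the threshold: 1.
1 < 3, so Sable Ltd never became eligible.

No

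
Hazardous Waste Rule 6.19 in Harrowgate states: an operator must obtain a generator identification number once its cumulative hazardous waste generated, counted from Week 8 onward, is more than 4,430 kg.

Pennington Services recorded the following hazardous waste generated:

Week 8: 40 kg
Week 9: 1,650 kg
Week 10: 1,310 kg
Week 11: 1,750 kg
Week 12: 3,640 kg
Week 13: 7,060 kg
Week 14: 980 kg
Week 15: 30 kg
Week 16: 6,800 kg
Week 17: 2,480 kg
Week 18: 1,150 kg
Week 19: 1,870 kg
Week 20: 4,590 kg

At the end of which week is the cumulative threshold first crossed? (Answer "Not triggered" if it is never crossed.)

Week 11

Through Week 8: 40 kg
Through Week 9: 1,690 kg
Through Week 10: 3,000 kg
Through Week 11: 4,750 kg ← exceeds threshold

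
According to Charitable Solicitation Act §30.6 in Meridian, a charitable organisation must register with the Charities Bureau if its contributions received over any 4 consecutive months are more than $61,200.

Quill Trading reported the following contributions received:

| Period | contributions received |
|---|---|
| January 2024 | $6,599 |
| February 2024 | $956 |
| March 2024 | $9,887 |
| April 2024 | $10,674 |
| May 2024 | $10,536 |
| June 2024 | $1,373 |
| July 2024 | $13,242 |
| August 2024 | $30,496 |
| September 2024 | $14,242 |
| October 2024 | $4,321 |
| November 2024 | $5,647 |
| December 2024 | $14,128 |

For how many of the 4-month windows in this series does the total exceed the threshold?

January 2024–April 2024: $6,599 + $956 + $9,887 + $10,674 = $28,116 (under)
February 2024–May 2024: $956 + $9,887 + $10,674 + $10,536 = $32,053 (under)
March 2024–June 2024: $9,887 + $10,674 + $10,536 + $1,373 = $32,470 (under)
April 2024–July 2024: $10,674 + $10,536 + $1,373 + $13,242 = $35,825 (under)
May 2024–August 2024: $10,536 + $1,373 + $13,242 + $30,496 = $55,647 (under)
June 2024–September 2024: $1,373 + $13,242 + $30,496 + $14,242 = $59,353 (under)
July 2024–October 2024: $13,242 + $30,496 + $14,242 + $4,321 = $62,301 (over)
August 2024–November 2024: $30,496 + $14,242 + $4,321 + $5,647 = $54,706 (under)
September 2024–December 2024: $14,242 + $4,321 + $5,647 + $14,128 = $38,338 (under)
1 window exceeds the threshold.

1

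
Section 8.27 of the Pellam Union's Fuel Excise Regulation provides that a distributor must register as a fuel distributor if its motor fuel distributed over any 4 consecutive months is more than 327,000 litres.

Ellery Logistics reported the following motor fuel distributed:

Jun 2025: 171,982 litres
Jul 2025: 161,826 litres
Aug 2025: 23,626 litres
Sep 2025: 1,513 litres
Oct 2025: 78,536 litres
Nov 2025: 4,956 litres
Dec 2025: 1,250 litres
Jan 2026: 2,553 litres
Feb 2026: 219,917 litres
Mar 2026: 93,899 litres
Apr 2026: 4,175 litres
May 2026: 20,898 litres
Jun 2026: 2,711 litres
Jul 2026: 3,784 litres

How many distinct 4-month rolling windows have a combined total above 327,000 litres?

Jun 2025–Sep 2025: 171,982 litres + 161,826 litres + 23,626 litres + 1,513 litres = 358,947 litres (over)
Jul 2025–Oct 2025: 161,826 litres + 23,626 litres + 1,513 litres + 78,536 litres = 265,501 litres (under)
Aug 2025–Nov 2025: 23,626 litres + 1,513 litres + 78,536 litres + 4,956 litres = 108,631 litres (under)
Sep 2025–Dec 2025: 1,513 litres + 78,536 litres + 4,956 litres + 1,250 litres = 86,255 litres (under)
Oct 2025–Jan 2026: 78,536 litres + 4,956 litres + 1,250 litres + 2,553 litres = 87,295 litres (under)
Nov 2025–Feb 2026: 4,956 litres + 1,250 litres + 2,553 litres + 219,917 litres = 228,676 litres (under)
Dec 2025–Mar 2026: 1,250 litres + 2,553 litres + 219,917 litres + 93,899 litres = 317,619 litres (under)
Jan 2026–Apr 2026: 2,553 litres + 219,917 litres + 93,899 litres + 4,175 litres = 320,544 litres (under)
Feb 2026–May 2026: 219,917 litres + 93,899 litres + 4,175 litres + 20,898 litres = 338,889 litres (over)
Mar 2026–Jun 2026: 93,899 litres + 4,175 litres + 20,898 litres + 2,711 litres = 121,683 litres (under)
Apr 2026–Jul 2026: 4,175 litres + 20,898 litres + 2,711 litres + 3,784 litres = 31,568 litres (under)
2 windows exceed the threshold.

2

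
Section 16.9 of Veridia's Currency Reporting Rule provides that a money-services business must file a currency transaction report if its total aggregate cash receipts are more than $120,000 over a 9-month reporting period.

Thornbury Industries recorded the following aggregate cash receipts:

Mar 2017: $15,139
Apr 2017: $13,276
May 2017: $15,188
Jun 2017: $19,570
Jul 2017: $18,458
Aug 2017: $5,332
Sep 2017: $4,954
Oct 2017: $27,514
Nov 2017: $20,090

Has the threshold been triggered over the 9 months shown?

Total aggregate cash receipts: $15,139 + $13,276 + $15,188 + $19,570 + $18,458 + $5,332 + $4,954 + $27,514 + $20,090 = $139,521.
$139,521 > $120,000, so the threshold is exceeded.

Yes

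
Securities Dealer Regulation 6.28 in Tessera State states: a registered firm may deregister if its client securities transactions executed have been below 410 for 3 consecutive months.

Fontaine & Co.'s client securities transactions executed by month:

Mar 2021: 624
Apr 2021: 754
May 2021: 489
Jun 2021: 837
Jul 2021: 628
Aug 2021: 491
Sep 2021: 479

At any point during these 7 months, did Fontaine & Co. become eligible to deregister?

No

No month is below 410.
Longest run of consecutive months below the threshold: 0.
0 < 3, so Fontaine & Co. never became eligible.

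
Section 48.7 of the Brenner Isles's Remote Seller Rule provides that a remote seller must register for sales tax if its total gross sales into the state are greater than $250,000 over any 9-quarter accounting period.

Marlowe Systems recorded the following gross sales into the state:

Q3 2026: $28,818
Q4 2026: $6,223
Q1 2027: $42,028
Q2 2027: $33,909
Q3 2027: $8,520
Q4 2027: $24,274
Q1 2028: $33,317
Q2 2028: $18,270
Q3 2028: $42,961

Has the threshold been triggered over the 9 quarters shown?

No

Total gross sales into the state: $28,818 + $6,223 + $42,028 + $33,909 + $8,520 + $24,274 + $33,317 + $18,270 + $42,961 = $238,320.
$238,320 ≤ $250,000, so the threshold is not exceeded.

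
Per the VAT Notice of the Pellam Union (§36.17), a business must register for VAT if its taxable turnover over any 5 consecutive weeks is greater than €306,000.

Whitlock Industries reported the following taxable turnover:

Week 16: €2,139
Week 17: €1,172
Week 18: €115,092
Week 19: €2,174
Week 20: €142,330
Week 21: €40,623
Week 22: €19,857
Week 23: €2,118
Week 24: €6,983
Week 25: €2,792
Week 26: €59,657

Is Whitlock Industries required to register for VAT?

Yes

Week 16–Week 20: €2,139 + €1,172 + €115,092 + €2,174 + €142,330 = €262,907 (under)
Week 17–Week 21: €1,172 + €115,092 + €2,174 + €142,330 + €40,623 = €301,391 (under)
Week 18–Week 22: €115,092 + €2,174 + €142,330 + €40,623 + €19,857 = €320,076 (over)
Week 19–Week 23: €2,174 + €142,330 + €40,623 + €19,857 + €2,118 = €207,102 (under)
Week 20–Week 24: €142,330 + €40,623 + €19,857 + €2,118 + €6,983 = €211,911 (under)
Week 21–Week 25: €40,623 + €19,857 + €2,118 + €6,983 + €2,792 = €72,373 (under)
Week 22–Week 26: €19,857 + €2,118 + €6,983 + €2,792 + €59,657 = €91,407 (under)
At least one window exceeds €306,000.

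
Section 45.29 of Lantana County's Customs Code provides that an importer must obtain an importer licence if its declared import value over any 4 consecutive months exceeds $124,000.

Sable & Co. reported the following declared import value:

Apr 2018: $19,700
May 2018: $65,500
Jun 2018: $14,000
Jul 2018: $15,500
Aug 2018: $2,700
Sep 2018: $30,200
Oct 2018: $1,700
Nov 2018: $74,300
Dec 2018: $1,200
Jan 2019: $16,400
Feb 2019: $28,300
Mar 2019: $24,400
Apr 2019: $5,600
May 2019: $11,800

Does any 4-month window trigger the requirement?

No

Apr 2018–Jul 2018: $19,700 + $65,500 + $14,000 + $15,500 = $114,700 (under)
May 2018–Aug 2018: $65,500 + $14,000 + $15,500 + $2,700 = $97,700 (under)
Jun 2018–Sep 2018: $14,000 + $15,500 + $2,700 + $30,200 = $62,400 (under)
Jul 2018–Oct 2018: $15,500 + $2,700 + $30,200 + $1,700 = $50,100 (under)
Aug 2018–Nov 2018: $2,700 + $30,200 + $1,700 + $74,300 = $108,900 (under)
Sep 2018–Dec 2018: $30,200 + $1,700 + $74,300 + $1,200 = $107,400 (under)
Oct 2018–Jan 2019: $1,700 + $74,300 + $1,200 + $16,400 = $93,600 (under)
Nov 2018–Feb 2019: $74,300 + $1,200 + $16,400 + $28,300 = $120,200 (under)
Dec 2018–Mar 2019: $1,200 + $16,400 + $28,300 + $24,400 = $70,300 (under)
Jan 2019–Apr 2019: $16,400 + $28,300 + $24,400 + $5,600 = $74,700 (under)
Feb 2019–May 2019: $28,300 + $24,400 + $5,600 + $11,800 = $70,100 (under)
No window exceeds $124,000.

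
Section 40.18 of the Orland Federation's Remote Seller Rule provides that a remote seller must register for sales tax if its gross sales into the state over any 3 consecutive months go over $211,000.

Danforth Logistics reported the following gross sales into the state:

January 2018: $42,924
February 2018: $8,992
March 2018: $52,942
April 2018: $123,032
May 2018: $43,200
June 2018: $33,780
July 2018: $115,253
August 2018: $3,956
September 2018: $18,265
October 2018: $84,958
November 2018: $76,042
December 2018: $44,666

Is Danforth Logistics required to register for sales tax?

January 2018–March 2018: $42,924 + $8,992 + $52,942 = $104,858 (under)
February 2018–April 2018: $8,992 + $52,942 + $123,032 = $184,966 (under)
March 2018–May 2018: $52,942 + $123,032 + $43,200 = $219,174 (over)
April 2018–June 2018: $123,032 + $43,200 + $33,780 = $200,012 (under)
May 2018–July 2018: $43,200 + $33,780 + $115,253 = $192,233 (under)
June 2018–August 2018: $33,780 + $115,253 + $3,956 = $152,989 (under)
July 2018–September 2018: $115,253 + $3,956 + $18,265 = $137,474 (under)
August 2018–October 2018: $3,956 + $18,265 + $84,958 = $107,179 (under)
September 2018–November 2018: $18,265 + $84,958 + $76,042 = $179,265 (under)
October 2018–December 2018: $84,958 + $76,042 + $44,666 = $205,666 (under)
At least one window exceeds $211,000.

Yes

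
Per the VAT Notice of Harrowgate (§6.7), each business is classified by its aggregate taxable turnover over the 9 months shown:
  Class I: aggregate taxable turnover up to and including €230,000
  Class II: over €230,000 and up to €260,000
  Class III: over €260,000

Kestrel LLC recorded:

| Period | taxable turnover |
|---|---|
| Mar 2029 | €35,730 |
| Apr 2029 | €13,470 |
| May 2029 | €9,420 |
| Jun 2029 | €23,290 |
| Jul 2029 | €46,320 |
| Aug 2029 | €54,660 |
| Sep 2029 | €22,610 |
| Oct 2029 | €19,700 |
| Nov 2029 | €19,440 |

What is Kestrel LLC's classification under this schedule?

Aggregate taxable turnover: €35,730 + €13,470 + €9,420 + €23,290 + €46,320 + €54,660 + €22,610 + €19,700 + €19,440 = €244,640.
€230,000 < €244,640 ≤ €260,000, so Class II applies.

Class II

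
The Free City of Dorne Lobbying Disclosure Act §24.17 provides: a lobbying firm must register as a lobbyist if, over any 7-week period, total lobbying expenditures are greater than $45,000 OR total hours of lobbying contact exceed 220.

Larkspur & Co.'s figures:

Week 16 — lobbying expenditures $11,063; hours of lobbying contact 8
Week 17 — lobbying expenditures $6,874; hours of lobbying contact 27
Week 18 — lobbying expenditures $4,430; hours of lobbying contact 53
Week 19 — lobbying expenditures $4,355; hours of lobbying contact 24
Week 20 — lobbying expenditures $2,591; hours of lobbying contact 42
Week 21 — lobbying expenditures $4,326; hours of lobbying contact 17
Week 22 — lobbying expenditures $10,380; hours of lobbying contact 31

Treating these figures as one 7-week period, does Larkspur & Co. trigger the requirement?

No

Total lobbying expenditures: $11,063 + $6,874 + $4,430 + $4,355 + $2,591 + $4,326 + $10,380 = $44,019 (≤ $45,000).
Total hours of lobbying contact: 8 + 27 + 53 + 24 + 42 + 17 + 31 = 202 (≤ 220).
The test is 'or': neither threshold is exceeded.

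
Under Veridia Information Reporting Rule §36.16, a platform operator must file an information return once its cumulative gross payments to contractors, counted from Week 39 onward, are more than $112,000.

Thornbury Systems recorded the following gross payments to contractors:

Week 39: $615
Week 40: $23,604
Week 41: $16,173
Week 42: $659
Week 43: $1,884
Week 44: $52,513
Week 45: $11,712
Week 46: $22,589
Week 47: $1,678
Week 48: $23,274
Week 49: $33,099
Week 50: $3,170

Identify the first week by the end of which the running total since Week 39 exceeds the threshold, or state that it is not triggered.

Through Week 39: $615
Through Week 40: $24,219
Through Week 41: $40,392
Through Week 42: $41,051
Through Week 43: $42,935
Through Week 44: $95,448
Through Week 45: $107,160
Through Week 46: $129,749 ← exceeds threshold

Week 46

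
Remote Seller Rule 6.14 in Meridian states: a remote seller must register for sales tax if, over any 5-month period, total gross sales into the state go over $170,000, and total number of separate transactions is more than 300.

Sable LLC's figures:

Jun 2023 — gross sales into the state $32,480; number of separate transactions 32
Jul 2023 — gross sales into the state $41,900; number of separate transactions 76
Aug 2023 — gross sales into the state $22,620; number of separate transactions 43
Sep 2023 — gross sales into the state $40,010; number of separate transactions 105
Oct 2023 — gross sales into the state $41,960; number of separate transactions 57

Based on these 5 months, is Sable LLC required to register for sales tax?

Total gross sales into the state: $32,480 + $41,900 + $22,620 + $40,010 + $41,960 = $178,970 (> $170,000).
Total number of separate transactions: 32 + 76 + 43 + 105 + 57 = 313 (> 300).
The test is 'and': both thresholds are exceeded.

Yes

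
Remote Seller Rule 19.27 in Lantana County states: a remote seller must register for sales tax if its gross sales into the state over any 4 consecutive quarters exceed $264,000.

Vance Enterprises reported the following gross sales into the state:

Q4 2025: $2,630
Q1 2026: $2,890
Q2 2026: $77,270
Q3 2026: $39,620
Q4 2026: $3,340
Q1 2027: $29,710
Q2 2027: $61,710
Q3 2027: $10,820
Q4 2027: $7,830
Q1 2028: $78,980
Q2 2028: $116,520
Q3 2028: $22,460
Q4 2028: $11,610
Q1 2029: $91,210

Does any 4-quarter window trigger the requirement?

Q4 2025–Q3 2026: $2,630 + $2,890 + $77,270 + $39,620 = $122,410 (under)
Q1 2026–Q4 2026: $2,890 + $77,270 + $39,620 + $3,340 = $123,120 (under)
Q2 2026–Q1 2027: $77,270 + $39,620 + $3,340 + $29,710 = $149,940 (under)
Q3 2026–Q2 2027: $39,620 + $3,340 + $29,710 + $61,710 = $134,380 (under)
Q4 2026–Q3 2027: $3,340 + $29,710 + $61,710 + $10,820 = $105,580 (under)
Q1 2027–Q4 2027: $29,710 + $61,710 + $10,820 + $7,830 = $110,070 (under)
Q2 2027–Q1 2028: $61,710 + $10,820 + $7,830 + $78,980 = $159,340 (under)
Q3 2027–Q2 2028: $10,820 + $7,830 + $78,980 + $116,520 = $214,150 (under)
Q4 2027–Q3 2028: $7,830 + $78,980 + $116,520 + $22,460 = $225,790 (under)
Q1 2028–Q4 2028: $78,980 + $116,520 + $22,460 + $11,610 = $229,570 (under)
Q2 2028–Q1 2029: $116,520 + $22,460 + $11,610 + $91,210 = $241,800 (under)
No window exceeds $264,000.

No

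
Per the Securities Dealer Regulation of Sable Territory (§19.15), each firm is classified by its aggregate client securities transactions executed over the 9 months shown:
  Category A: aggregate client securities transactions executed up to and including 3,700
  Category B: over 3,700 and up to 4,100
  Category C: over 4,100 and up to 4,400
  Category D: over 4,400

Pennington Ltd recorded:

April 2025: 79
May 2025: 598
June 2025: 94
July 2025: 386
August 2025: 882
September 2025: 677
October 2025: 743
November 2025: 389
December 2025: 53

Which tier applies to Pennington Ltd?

Aggregate client securities transactions executed: 79 + 598 + 94 + 386 + 882 + 677 + 743 + 389 + 53 = 3,901.
3,700 < 3,901 ≤ 4,100, so Category B applies.

Category B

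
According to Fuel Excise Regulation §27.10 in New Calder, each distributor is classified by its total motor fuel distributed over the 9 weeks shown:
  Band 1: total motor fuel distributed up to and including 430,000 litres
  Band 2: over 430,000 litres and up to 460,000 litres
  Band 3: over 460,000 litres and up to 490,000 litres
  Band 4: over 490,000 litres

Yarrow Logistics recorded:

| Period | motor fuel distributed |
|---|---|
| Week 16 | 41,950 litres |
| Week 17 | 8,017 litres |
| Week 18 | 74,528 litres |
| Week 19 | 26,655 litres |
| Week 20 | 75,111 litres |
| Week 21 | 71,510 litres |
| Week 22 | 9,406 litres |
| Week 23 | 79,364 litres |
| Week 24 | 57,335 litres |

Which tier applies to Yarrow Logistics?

Band 2

Total motor fuel distributed: 41,950 litres + 8,017 litres + 74,528 litres + 26,655 litres + 75,111 litres + 71,510 litres + 9,406 litres + 79,364 litres + 57,335 litres = 443,876 litres.
430,000 litres < 443,876 litres ≤ 460,000 litres, so Band 2 applies.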